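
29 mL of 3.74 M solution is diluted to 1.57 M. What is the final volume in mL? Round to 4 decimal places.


Dilution: M1*V1 = M2*V2, solve for V2.
V2 = M1*V1 / M2
V2 = 3.74 * 29 / 1.57
V2 = 108.46 / 1.57
V2 = 69.08280255 mL, rounded to 4 dp:

69.0828 mL


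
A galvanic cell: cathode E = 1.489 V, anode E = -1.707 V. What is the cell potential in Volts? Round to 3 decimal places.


Standard cell potential: E_cell = E_cathode - E_anode.
E_cell = 1.489 - (-1.707)
E_cell = 3.196 V, rounded to 3 dp:

3.196 V


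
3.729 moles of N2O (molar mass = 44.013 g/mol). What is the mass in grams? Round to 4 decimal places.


mass = n * M
mass = 3.729 * 44.013
mass = 164.124477 g, rounded to 4 dp:

164.1245 g


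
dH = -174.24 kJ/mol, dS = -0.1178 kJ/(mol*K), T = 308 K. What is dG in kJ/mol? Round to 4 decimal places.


Gibbs: dG = dH - T*dS (consistent units, dS already in kJ/(mol*K)).
T*dS = 308 * -0.1178 = -36.2824
dG = -174.24 - (-36.2824)
dG = -137.9576 kJ/mol, rounded to 4 dp:

-137.9576 kJ/mol


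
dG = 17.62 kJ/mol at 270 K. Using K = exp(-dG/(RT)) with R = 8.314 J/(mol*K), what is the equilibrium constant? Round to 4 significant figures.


dG is in kJ/mol; multiply by 1000 to match R in J/(mol*K).
RT = 8.314 * 270 = 2244.78 J/mol
exponent = -dG*1000 / (RT) = -(17.62*1000) / 2244.78 = -7.84932154
K = exp(-7.84932154)
K = 0.00039001649, rounded to 4 significant figures:

0.0003900


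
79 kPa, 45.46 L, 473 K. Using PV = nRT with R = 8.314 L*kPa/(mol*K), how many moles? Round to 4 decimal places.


PV = nRT, solve for n = PV / (RT).
PV = 79 * 45.46 = 3591.34
RT = 8.314 * 473 = 3932.522
n = 3591.34 / 3932.522
n = 0.91324092 mol, rounded to 4 dp:

0.9132 mol


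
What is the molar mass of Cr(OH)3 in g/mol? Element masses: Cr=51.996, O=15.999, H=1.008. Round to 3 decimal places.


M = sum(count * atomic_mass) over atoms.
M = 1*51.996 + 3*15.999 + 3*1.008
M = 51.996 + 47.997 + 3.024
M = 103.017 g/mol, rounded to 3 dp:

103.017 g/mol


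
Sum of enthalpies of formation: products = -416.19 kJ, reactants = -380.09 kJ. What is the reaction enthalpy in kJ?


dH_rxn = sum(dH_f products) - sum(dH_f reactants)
dH_rxn = -416.19 - (-380.09)
dH_rxn = -36.1 kJ:

-36.10 kJ


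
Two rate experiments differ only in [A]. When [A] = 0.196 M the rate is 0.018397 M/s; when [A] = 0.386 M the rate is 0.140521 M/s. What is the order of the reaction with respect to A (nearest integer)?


Rate is proportional to [A]^n, so rate2/rate1 = ([A]2/[A]1)^n. Take logs to solve for n.
rate2/rate1 = 0.140521 / 0.018397 = 7.6383
[A]2/[A]1 = 0.386 / 0.196 = 1.9694
n = ln(7.6383) / ln(1.9694) = 3.0
Nearest integer order:

3


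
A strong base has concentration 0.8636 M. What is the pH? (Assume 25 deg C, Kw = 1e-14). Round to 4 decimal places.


A strong base dissociates completely, so [OH-] equals the given concentration.
pOH = -log10([OH-]) = -log10(0.8636) = 0.063687
pH = 14 - pOH = 14 - 0.063687
pH = 13.936313, rounded to 4 dp:

13.9363


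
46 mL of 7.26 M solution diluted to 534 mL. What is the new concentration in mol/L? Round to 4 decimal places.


Dilution: M1*V1 = M2*V2, solve for M2.
M2 = M1*V1 / V2
M2 = 7.26 * 46 / 534
M2 = 333.96 / 534
M2 = 0.62539326 mol/L, rounded to 4 dp:

0.6254 mol/L


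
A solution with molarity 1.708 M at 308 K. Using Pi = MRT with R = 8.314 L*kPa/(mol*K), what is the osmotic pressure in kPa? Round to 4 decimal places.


Osmotic pressure (van't Hoff): Pi = M*R*T.
RT = 8.314 * 308 = 2560.712
Pi = 1.708 * 2560.712
Pi = 4373.696096 kPa, rounded to 4 dp:

4373.6961 kPa


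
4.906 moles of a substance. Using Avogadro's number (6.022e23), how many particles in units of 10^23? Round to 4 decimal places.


N = n * NA, then divide by 1e23 for the requested units.
N / 1e23 = n * 6.022
N / 1e23 = 4.906 * 6.022
N / 1e23 = 29.543932, rounded to 4 dp:

29.5439


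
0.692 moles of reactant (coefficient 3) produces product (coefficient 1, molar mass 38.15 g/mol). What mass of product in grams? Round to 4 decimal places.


Use the coefficient ratio to convert reactant moles to product moles, then multiply by the product's molar mass.
moles_P = moles_R * (coeff_P / coeff_R) = 0.692 * (1/3) = 0.230667
mass_P = moles_P * M_P = 0.230667 * 38.15
mass_P = 8.79994605 g, rounded to 4 dp:

8.7999 g


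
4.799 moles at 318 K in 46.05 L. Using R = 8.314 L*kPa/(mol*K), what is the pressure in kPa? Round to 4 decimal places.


PV = nRT, solve for P = nRT / V.
nRT = 4.799 * 8.314 * 318 = 12687.8457
P = 12687.8457 / 46.05
P = 275.52325081 kPa, rounded to 4 dp:

275.5233 kPa


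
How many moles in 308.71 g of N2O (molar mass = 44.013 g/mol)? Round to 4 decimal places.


n = mass / M
n = 308.71 / 44.013
n = 7.01406403 mol, rounded to 4 dp:

7.0141 mol


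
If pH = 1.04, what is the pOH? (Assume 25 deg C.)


At 25 deg C, pH + pOH = 14.
pOH = 14 - pH = 14 - 1.04
pOH = 12.96:

12.96


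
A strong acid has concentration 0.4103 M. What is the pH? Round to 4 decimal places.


A strong acid dissociates completely, so [H+] equals the given concentration.
pH = -log10([H+]) = -log10(0.4103)
pH = 0.38689848, rounded to 4 dp:

0.3869


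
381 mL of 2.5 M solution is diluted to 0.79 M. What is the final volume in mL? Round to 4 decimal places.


Dilution: M1*V1 = M2*V2, solve for V2.
V2 = M1*V1 / M2
V2 = 2.5 * 381 / 0.79
V2 = 952.5 / 0.79
V2 = 1205.69620253 mL, rounded to 4 dp:

1205.6962 mL


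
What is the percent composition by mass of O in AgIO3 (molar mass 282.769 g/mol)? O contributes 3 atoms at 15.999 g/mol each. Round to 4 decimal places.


pct = 100 * (n_elem * M_elem) / M_total
mass_contribution = 3 * 15.999 = 47.997 g/mol
pct = 100 * 47.997 / 282.769
pct = 16.97392571 %, rounded to 4 dp:

16.9739 %


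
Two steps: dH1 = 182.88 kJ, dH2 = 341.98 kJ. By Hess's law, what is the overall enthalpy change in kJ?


Hess's law: enthalpy is a state function, so add the step enthalpies.
dH_total = dH1 + dH2 = 182.88 + (341.98)
dH_total = 524.86 kJ:

524.86 kJ


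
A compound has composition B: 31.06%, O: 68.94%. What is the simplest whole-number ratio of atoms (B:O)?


Assume 100 g of compound, divide each mass% by atomic mass to get moles, then normalize by the smallest to get a raw atom ratio.
Moles per 100 g: B: 31.06/10.81 = 2.8733, O: 68.94/15.999 = 4.309
Raw ratio (divide by min = 2.8733): B: 1.0, O: 1.5
Multiply by 2 to clear fractions: B: 2.0 ~= 2, O: 2.999 ~= 3
Reduce by GCD to get the simplest whole-number ratio:

2:3


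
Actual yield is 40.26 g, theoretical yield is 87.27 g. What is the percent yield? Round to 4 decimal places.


% yield = 100 * actual / theoretical
% yield = 100 * 40.26 / 87.27
% yield = 46.13269165 %, rounded to 4 dp:

46.1327 %


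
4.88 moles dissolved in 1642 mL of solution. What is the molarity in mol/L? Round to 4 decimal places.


Convert volume to liters: V_L = V_mL / 1000.
V_L = 1642 / 1000 = 1.642 L
M = n / V_L = 4.88 / 1.642
M = 2.97198538 mol/L, rounded to 4 dp:

2.9720 mol/L


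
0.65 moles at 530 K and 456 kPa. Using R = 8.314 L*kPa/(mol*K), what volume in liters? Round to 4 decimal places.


PV = nRT, solve for V = nRT / P.
nRT = 0.65 * 8.314 * 530 = 2864.173
V = 2864.173 / 456
V = 6.28108114 L, rounded to 4 dp:

6.2811 L


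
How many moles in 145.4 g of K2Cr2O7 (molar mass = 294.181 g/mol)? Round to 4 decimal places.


n = mass / M
n = 145.4 / 294.181
n = 0.49425354 mol, rounded to 4 dp:

0.4943 mol


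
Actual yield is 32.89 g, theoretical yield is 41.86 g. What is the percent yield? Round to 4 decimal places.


% yield = 100 * actual / theoretical
% yield = 100 * 32.89 / 41.86
% yield = 78.57142857 %, rounded to 4 dp:

78.5714 %


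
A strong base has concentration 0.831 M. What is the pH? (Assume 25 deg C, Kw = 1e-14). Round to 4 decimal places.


A strong base dissociates completely, so [OH-] equals the given concentration.
pOH = -log10([OH-]) = -log10(0.831) = 0.080399
pH = 14 - pOH = 14 - 0.080399
pH = 13.919601, rounded to 4 dp:

13.9196


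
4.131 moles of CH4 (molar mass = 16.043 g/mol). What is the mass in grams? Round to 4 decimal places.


mass = n * M
mass = 4.131 * 16.043
mass = 66.273633 g, rounded to 4 dp:

66.2736 g


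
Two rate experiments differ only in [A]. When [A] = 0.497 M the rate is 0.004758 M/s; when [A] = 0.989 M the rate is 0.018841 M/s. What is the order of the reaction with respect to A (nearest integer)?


Rate is proportional to [A]^n, so rate2/rate1 = ([A]2/[A]1)^n. Take logs to solve for n.
rate2/rate1 = 0.018841 / 0.004758 = 3.9599
[A]2/[A]1 = 0.989 / 0.497 = 1.9899
n = ln(3.9599) / ln(1.9899) = 2.0
Nearest integer order:

2


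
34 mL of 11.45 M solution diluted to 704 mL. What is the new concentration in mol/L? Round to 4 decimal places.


Dilution: M1*V1 = M2*V2, solve for M2.
M2 = M1*V1 / V2
M2 = 11.45 * 34 / 704
M2 = 389.3 / 704
M2 = 0.55298295 mol/L, rounded to 4 dp:

0.5530 mol/L


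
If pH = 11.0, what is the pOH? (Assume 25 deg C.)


At 25 deg C, pH + pOH = 14.
pOH = 14 - pH = 14 - 11.0
pOH = 3.0:

3.00


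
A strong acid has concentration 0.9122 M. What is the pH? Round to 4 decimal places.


A strong acid dissociates completely, so [H+] equals the given concentration.
pH = -log10([H+]) = -log10(0.9122)
pH = 0.03990993, rounded to 4 dp:

0.0399


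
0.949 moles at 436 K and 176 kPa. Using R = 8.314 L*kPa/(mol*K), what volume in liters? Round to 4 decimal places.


PV = nRT, solve for V = nRT / P.
nRT = 0.949 * 8.314 * 436 = 3440.0339
V = 3440.0339 / 176
V = 19.54564716 L, rounded to 4 dp:

19.5456 L


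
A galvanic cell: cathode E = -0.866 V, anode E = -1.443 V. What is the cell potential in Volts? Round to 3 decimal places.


Standard cell potential: E_cell = E_cathode - E_anode.
E_cell = -0.866 - (-1.443)
E_cell = 0.577 V, rounded to 3 dp:

0.577 V


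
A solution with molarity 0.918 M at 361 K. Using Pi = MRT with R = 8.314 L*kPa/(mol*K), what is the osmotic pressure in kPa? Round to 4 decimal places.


Osmotic pressure (van't Hoff): Pi = M*R*T.
RT = 8.314 * 361 = 3001.354
Pi = 0.918 * 3001.354
Pi = 2755.242972 kPa, rounded to 4 dp:

2755.2430 kPa


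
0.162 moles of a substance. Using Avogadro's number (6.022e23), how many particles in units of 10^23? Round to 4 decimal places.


N = n * NA, then divide by 1e23 for the requested units.
N / 1e23 = n * 6.022
N / 1e23 = 0.162 * 6.022
N / 1e23 = 0.975564, rounded to 4 dp:

0.9756


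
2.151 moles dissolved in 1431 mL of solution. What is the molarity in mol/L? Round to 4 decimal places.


Convert volume to liters: V_L = V_mL / 1000.
V_L = 1431 / 1000 = 1.431 L
M = n / V_L = 2.151 / 1.431
M = 1.50314465 mol/L, rounded to 4 dp:

1.5031 mol/L


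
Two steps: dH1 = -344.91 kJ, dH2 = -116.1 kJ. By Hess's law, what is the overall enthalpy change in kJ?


Hess's law: enthalpy is a state function, so add the step enthalpies.
dH_total = dH1 + dH2 = -344.91 + (-116.1)
dH_total = -461.01 kJ:

-461.01 kJ


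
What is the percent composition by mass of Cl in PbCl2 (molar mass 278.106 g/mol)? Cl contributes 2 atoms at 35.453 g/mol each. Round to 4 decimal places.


pct = 100 * (n_elem * M_elem) / M_total
mass_contribution = 2 * 35.453 = 70.906 g/mol
pct = 100 * 70.906 / 278.106
pct = 25.49603389 %, rounded to 4 dp:

25.4960 %


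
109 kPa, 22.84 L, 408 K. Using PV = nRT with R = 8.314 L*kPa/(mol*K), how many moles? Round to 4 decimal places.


PV = nRT, solve for n = PV / (RT).
PV = 109 * 22.84 = 2489.56
RT = 8.314 * 408 = 3392.112
n = 2489.56 / 3392.112
n = 0.73392624 mol, rounded to 4 dp:

0.7339 mol


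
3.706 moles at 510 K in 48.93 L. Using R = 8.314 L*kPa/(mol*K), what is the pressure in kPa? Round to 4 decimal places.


PV = nRT, solve for P = nRT / V.
nRT = 3.706 * 8.314 * 510 = 15713.9588
P = 15713.9588 / 48.93
P = 321.15182506 kPa, rounded to 4 dp:

321.1518 kPa


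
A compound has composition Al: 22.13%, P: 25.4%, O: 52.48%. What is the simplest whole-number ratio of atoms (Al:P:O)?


Assume 100 g of compound, divide each mass% by atomic mass to get moles, then normalize by the smallest to get a raw atom ratio.
Moles per 100 g: Al: 22.13/26.982 = 0.8202, P: 25.4/30.974 = 0.82, O: 52.48/15.999 = 3.2802
Raw ratio (divide by min = 0.82): Al: 1.0, P: 1.0, O: 4.0
Multiply by 1 to clear fractions: Al: 1.0 ~= 1, P: 1.0 ~= 1, O: 4.0 ~= 4
Reduce by GCD to get the simplest whole-number ratio:

1:1:4


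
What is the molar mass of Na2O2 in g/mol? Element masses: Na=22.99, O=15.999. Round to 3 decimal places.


M = sum(count * atomic_mass) over atoms.
M = 2*22.99 + 2*15.999
M = 45.98 + 31.998
M = 77.978 g/mol, rounded to 3 dp:

77.978 g/mol


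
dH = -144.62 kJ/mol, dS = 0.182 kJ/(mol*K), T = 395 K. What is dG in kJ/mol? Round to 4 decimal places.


Gibbs: dG = dH - T*dS (consistent units, dS already in kJ/(mol*K)).
T*dS = 395 * 0.182 = 71.89
dG = -144.62 - (71.89)
dG = -216.51 kJ/mol, rounded to 4 dp:

-216.5100 kJ/mol


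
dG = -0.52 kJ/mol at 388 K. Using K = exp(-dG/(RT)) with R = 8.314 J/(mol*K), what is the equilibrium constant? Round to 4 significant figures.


dG is in kJ/mol; multiply by 1000 to match R in J/(mol*K).
RT = 8.314 * 388 = 3225.832 J/mol
exponent = -dG*1000 / (RT) = -(-0.52*1000) / 3225.832 = 0.16119872
K = exp(0.16119872)
K = 1.1749184, rounded to 4 significant figures:

1.175


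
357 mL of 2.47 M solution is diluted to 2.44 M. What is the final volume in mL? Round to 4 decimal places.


Dilution: M1*V1 = M2*V2, solve for V2.
V2 = M1*V1 / M2
V2 = 2.47 * 357 / 2.44
V2 = 881.79 / 2.44
V2 = 361.38934426 mL, rounded to 4 dp:

361.3893 mL


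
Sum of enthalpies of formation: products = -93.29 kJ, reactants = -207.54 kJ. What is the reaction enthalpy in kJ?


dH_rxn = sum(dH_f products) - sum(dH_f reactants)
dH_rxn = -93.29 - (-207.54)
dH_rxn = 114.25 kJ:

114.25 kJ


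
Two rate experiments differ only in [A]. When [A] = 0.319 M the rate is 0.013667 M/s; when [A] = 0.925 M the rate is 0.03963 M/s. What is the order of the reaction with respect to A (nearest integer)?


Rate is proportional to [A]^n, so rate2/rate1 = ([A]2/[A]1)^n. Take logs to solve for n.
rate2/rate1 = 0.03963 / 0.013667 = 2.8997
[A]2/[A]1 = 0.925 / 0.319 = 2.8997
n = ln(2.8997) / ln(2.8997) = 1.0
Nearest integer order:

1


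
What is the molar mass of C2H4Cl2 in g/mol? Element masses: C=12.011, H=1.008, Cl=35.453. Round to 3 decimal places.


M = sum(count * atomic_mass) over atoms.
M = 2*12.011 + 4*1.008 + 2*35.453
M = 24.022 + 4.032 + 70.906
M = 98.96 g/mol, rounded to 3 dp:

98.960 g/mol


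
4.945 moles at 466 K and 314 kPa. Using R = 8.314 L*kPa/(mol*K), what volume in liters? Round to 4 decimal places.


PV = nRT, solve for V = nRT / P.
nRT = 4.945 * 8.314 * 466 = 19158.5322
V = 19158.5322 / 314
V = 61.01443376 L, rounded to 4 dp:

61.0144 L


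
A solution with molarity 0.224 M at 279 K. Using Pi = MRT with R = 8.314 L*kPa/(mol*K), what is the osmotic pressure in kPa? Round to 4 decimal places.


Osmotic pressure (van't Hoff): Pi = M*R*T.
RT = 8.314 * 279 = 2319.606
Pi = 0.224 * 2319.606
Pi = 519.591744 kPa, rounded to 4 dp:

519.5917 kPa


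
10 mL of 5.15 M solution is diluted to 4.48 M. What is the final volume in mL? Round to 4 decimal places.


Dilution: M1*V1 = M2*V2, solve for V2.
V2 = M1*V1 / M2
V2 = 5.15 * 10 / 4.48
V2 = 51.5 / 4.48
V2 = 11.49553571 mL, rounded to 4 dp:

11.4955 mL


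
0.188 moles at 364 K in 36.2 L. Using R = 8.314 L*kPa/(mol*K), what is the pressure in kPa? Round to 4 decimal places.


PV = nRT, solve for P = nRT / V.
nRT = 0.188 * 8.314 * 364 = 568.9436
P = 568.9436 / 36.2
P = 15.71667403 kPa, rounded to 4 dp:

15.7167 kPa


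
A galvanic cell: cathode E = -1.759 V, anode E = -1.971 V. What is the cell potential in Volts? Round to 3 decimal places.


Standard cell potential: E_cell = E_cathode - E_anode.
E_cell = -1.759 - (-1.971)
E_cell = 0.212 V, rounded to 3 dp:

0.212 V


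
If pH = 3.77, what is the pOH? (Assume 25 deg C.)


At 25 deg C, pH + pOH = 14.
pOH = 14 - pH = 14 - 3.77
pOH = 10.23:

10.23


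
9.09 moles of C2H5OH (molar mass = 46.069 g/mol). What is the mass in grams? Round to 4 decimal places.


mass = n * M
mass = 9.09 * 46.069
mass = 418.76721 g, rounded to 4 dp:

418.7672 g


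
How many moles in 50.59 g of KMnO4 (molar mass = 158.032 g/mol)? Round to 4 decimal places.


n = mass / M
n = 50.59 / 158.032
n = 0.32012504 mol, rounded to 4 dp:

0.3201 mol


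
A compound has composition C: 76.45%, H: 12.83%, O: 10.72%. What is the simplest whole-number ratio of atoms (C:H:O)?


Assume 100 g of compound, divide each mass% by atomic mass to get moles, then normalize by the smallest to get a raw atom ratio.
Moles per 100 g: C: 76.45/12.011 = 6.365, H: 12.83/1.008 = 12.7282, O: 10.72/15.999 = 0.67
Raw ratio (divide by min = 0.67): C: 9.499, H: 18.996, O: 1.0
Multiply by 2 to clear fractions: C: 18.999 ~= 19, H: 37.992 ~= 38, O: 2.0 ~= 2
Reduce by GCD to get the simplest whole-number ratio:

19:38:2


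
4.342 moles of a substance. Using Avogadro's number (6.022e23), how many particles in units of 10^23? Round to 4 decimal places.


N = n * NA, then divide by 1e23 for the requested units.
N / 1e23 = n * 6.022
N / 1e23 = 4.342 * 6.022
N / 1e23 = 26.147524, rounded to 4 dp:

26.1475


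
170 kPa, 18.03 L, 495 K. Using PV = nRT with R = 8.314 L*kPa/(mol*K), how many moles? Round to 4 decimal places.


PV = nRT, solve for n = PV / (RT).
PV = 170 * 18.03 = 3065.1
RT = 8.314 * 495 = 4115.43
n = 3065.1 / 4115.43
n = 0.74478244 mol, rounded to 4 dp:

0.7448 mol


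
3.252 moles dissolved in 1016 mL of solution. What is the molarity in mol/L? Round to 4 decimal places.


Convert volume to liters: V_L = V_mL / 1000.
V_L = 1016 / 1000 = 1.016 L
M = n / V_L = 3.252 / 1.016
M = 3.2007874 mol/L, rounded to 4 dp:

3.2008 mol/L


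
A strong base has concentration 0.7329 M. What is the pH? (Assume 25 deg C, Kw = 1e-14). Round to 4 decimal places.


A strong base dissociates completely, so [OH-] equals the given concentration.
pOH = -log10([OH-]) = -log10(0.7329) = 0.134955
pH = 14 - pOH = 14 - 0.134955
pH = 13.865045, rounded to 4 dp:

13.8650


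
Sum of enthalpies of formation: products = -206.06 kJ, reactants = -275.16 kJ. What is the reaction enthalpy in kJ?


dH_rxn = sum(dH_f products) - sum(dH_f reactants)
dH_rxn = -206.06 - (-275.16)
dH_rxn = 69.1 kJ:

69.10 kJ


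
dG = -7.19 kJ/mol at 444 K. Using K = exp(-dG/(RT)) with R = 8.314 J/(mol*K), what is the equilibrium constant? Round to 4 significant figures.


dG is in kJ/mol; multiply by 1000 to match R in J/(mol*K).
RT = 8.314 * 444 = 3691.416 J/mol
exponent = -dG*1000 / (RT) = -(-7.19*1000) / 3691.416 = 1.94776205
K = exp(1.94776205)
K = 7.0129753, rounded to 4 significant figures:

7.013


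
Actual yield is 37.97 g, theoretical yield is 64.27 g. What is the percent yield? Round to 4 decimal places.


% yield = 100 * actual / theoretical
% yield = 100 * 37.97 / 64.27
% yield = 59.07888595 %, rounded to 4 dp:

59.0789 %


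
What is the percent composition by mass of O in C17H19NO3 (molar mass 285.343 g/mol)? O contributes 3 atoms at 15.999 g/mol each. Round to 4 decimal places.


pct = 100 * (n_elem * M_elem) / M_total
mass_contribution = 3 * 15.999 = 47.997 g/mol
pct = 100 * 47.997 / 285.343
pct = 16.82080864 %, rounded to 4 dp:

16.8208 %


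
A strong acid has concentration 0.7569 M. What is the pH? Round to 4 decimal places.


A strong acid dissociates completely, so [H+] equals the given concentration.
pH = -log10([H+]) = -log10(0.7569)
pH = 0.12096149, rounded to 4 dp:

0.1210


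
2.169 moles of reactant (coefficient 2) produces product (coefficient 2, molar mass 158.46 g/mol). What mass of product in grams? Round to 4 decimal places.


Use the coefficient ratio to convert reactant moles to product moles, then multiply by the product's molar mass.
moles_P = moles_R * (coeff_P / coeff_R) = 2.169 * (2/2) = 2.169
mass_P = moles_P * M_P = 2.169 * 158.46
mass_P = 343.69974 g, rounded to 4 dp:

343.6997 g


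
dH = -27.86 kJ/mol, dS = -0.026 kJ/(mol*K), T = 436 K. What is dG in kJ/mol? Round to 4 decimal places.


Gibbs: dG = dH - T*dS (consistent units, dS already in kJ/(mol*K)).
T*dS = 436 * -0.026 = -11.336
dG = -27.86 - (-11.336)
dG = -16.524 kJ/mol, rounded to 4 dp:

-16.5240 kJ/mol


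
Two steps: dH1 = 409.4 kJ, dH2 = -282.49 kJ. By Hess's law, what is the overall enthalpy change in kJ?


Hess's law: enthalpy is a state function, so add the step enthalpies.
dH_total = dH1 + dH2 = 409.4 + (-282.49)
dH_total = 126.91 kJ:

126.91 kJ


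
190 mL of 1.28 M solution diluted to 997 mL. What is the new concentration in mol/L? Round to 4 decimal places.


Dilution: M1*V1 = M2*V2, solve for M2.
M2 = M1*V1 / V2
M2 = 1.28 * 190 / 997
M2 = 243.2 / 997
M2 = 0.2439318 mol/L, rounded to 4 dp:

0.2439 mol/L


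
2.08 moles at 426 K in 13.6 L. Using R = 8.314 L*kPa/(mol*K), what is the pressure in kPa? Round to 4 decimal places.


PV = nRT, solve for P = nRT / V.
nRT = 2.08 * 8.314 * 426 = 7366.8691
P = 7366.8691 / 13.6
P = 541.68155147 kPa, rounded to 4 dp:

541.6816 kPa


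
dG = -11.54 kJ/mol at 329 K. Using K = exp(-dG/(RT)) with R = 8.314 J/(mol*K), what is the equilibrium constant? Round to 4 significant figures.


dG is in kJ/mol; multiply by 1000 to match R in J/(mol*K).
RT = 8.314 * 329 = 2735.306 J/mol
exponent = -dG*1000 / (RT) = -(-11.54*1000) / 2735.306 = 4.2189064
K = exp(4.2189064)
K = 67.959124, rounded to 4 significant figures:

67.96


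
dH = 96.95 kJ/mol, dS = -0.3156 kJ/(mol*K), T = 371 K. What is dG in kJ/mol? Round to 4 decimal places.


Gibbs: dG = dH - T*dS (consistent units, dS already in kJ/(mol*K)).
T*dS = 371 * -0.3156 = -117.0876
dG = 96.95 - (-117.0876)
dG = 214.0376 kJ/mol, rounded to 4 dp:

214.0376 kJ/mol


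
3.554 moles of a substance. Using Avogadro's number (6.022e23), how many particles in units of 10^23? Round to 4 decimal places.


N = n * NA, then divide by 1e23 for the requested units.
N / 1e23 = n * 6.022
N / 1e23 = 3.554 * 6.022
N / 1e23 = 21.402188, rounded to 4 dp:

21.4022


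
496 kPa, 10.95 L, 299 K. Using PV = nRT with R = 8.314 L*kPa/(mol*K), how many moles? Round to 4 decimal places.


PV = nRT, solve for n = PV / (RT).
PV = 496 * 10.95 = 5431.2
RT = 8.314 * 299 = 2485.886
n = 5431.2 / 2485.886
n = 2.18481459 mol, rounded to 4 dp:

2.1848 mol


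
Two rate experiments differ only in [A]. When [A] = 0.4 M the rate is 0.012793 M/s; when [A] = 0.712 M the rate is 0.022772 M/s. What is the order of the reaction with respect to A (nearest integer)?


Rate is proportional to [A]^n, so rate2/rate1 = ([A]2/[A]1)^n. Take logs to solve for n.
rate2/rate1 = 0.022772 / 0.012793 = 1.78
[A]2/[A]1 = 0.712 / 0.4 = 1.78
n = ln(1.78) / ln(1.78) = 1.0
Nearest integer order:

1


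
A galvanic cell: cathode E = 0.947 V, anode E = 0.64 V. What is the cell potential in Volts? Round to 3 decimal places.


Standard cell potential: E_cell = E_cathode - E_anode.
E_cell = 0.947 - (0.64)
E_cell = 0.307 V, rounded to 3 dp:

0.307 V


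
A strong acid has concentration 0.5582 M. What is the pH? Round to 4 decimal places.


A strong acid dissociates completely, so [H+] equals the given concentration.
pH = -log10([H+]) = -log10(0.5582)
pH = 0.25321017, rounded to 4 dp:

0.2532


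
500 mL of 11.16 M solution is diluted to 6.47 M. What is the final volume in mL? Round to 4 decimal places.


Dilution: M1*V1 = M2*V2, solve for V2.
V2 = M1*V1 / M2
V2 = 11.16 * 500 / 6.47
V2 = 5580.0 / 6.47
V2 = 862.44204019 mL, rounded to 4 dp:

862.4420 mL


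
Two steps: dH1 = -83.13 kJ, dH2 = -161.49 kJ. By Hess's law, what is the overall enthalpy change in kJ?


Hess's law: enthalpy is a state function, so add the step enthalpies.
dH_total = dH1 + dH2 = -83.13 + (-161.49)
dH_total = -244.62 kJ:

-244.62 kJ


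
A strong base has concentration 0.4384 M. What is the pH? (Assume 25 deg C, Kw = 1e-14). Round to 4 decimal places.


A strong base dissociates completely, so [OH-] equals the given concentration.
pOH = -log10([OH-]) = -log10(0.4384) = 0.358129
pH = 14 - pOH = 14 - 0.358129
pH = 13.641871, rounded to 4 dp:

13.6419


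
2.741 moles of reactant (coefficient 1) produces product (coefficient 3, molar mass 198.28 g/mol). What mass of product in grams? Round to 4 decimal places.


Use the coefficient ratio to convert reactant moles to product moles, then multiply by the product's molar mass.
moles_P = moles_R * (coeff_P / coeff_R) = 2.741 * (3/1) = 8.223
mass_P = moles_P * M_P = 8.223 * 198.28
mass_P = 1630.45644 g, rounded to 4 dp:

1630.4564 g


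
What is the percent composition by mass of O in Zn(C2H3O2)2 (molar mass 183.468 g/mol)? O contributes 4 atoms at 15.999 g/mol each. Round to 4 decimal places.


pct = 100 * (n_elem * M_elem) / M_total
mass_contribution = 4 * 15.999 = 63.996 g/mol
pct = 100 * 63.996 / 183.468
pct = 34.8812872 %, rounded to 4 dp:

34.8813 %


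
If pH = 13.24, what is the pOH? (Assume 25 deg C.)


At 25 deg C, pH + pOH = 14.
pOH = 14 - pH = 14 - 13.24
pOH = 0.76:

0.76


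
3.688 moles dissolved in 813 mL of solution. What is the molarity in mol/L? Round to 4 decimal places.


Convert volume to liters: V_L = V_mL / 1000.
V_L = 813 / 1000 = 0.813 L
M = n / V_L = 3.688 / 0.813
M = 4.53628536 mol/L, rounded to 4 dp:

4.5363 mol/L


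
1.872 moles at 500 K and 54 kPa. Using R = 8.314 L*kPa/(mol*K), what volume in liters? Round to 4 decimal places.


PV = nRT, solve for V = nRT / P.
nRT = 1.872 * 8.314 * 500 = 7781.904
V = 7781.904 / 54
V = 144.10933333 L, rounded to 4 dp:

144.1093 L


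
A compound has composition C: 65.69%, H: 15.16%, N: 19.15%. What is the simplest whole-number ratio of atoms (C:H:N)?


Assume 100 g of compound, divide each mass% by atomic mass to get moles, then normalize by the smallest to get a raw atom ratio.
Moles per 100 g: C: 65.69/12.011 = 5.4692, H: 15.16/1.008 = 15.0397, N: 19.15/14.007 = 1.3672
Raw ratio (divide by min = 1.3672): C: 4.0, H: 11.001, N: 1.0
Multiply by 1 to clear fractions: C: 4.0 ~= 4, H: 11.001 ~= 11, N: 1.0 ~= 1
Reduce by GCD to get the simplest whole-number ratio:

4:11:1


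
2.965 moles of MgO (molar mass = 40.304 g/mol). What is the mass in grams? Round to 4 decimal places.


mass = n * M
mass = 2.965 * 40.304
mass = 119.50136 g, rounded to 4 dp:

119.5014 g


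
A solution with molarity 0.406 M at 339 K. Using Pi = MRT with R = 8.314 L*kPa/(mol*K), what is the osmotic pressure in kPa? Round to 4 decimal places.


Osmotic pressure (van't Hoff): Pi = M*R*T.
RT = 8.314 * 339 = 2818.446
Pi = 0.406 * 2818.446
Pi = 1144.289076 kPa, rounded to 4 dp:

1144.2891 kPa


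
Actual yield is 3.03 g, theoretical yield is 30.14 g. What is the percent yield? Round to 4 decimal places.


% yield = 100 * actual / theoretical
% yield = 100 * 3.03 / 30.14
% yield = 10.0530856 %, rounded to 4 dp:

10.0531 %


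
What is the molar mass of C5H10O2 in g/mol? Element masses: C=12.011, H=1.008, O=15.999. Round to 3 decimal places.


M = sum(count * atomic_mass) over atoms.
M = 5*12.011 + 10*1.008 + 2*15.999
M = 60.055 + 10.08 + 31.998
M = 102.133 g/mol, rounded to 3 dp:

102.133 g/mol


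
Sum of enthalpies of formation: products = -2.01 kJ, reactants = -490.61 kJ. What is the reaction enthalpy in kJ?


dH_rxn = sum(dH_f products) - sum(dH_f reactants)
dH_rxn = -2.01 - (-490.61)
dH_rxn = 488.6 kJ:

488.60 kJ


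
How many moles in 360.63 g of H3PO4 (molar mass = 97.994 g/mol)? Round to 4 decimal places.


n = mass / M
n = 360.63 / 97.994
n = 3.68012327 mol, rounded to 4 dp:

3.6801 mol


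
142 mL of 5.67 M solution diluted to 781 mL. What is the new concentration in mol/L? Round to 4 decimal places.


Dilution: M1*V1 = M2*V2, solve for M2.
M2 = M1*V1 / V2
M2 = 5.67 * 142 / 781
M2 = 805.14 / 781
M2 = 1.03090909 mol/L, rounded to 4 dp:

1.0309 mol/L


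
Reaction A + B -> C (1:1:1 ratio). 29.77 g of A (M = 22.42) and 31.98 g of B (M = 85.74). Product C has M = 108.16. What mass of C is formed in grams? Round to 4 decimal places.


Find moles of each reactant; the smaller value is the limiting reagent in a 1:1:1 reaction, so moles_C equals moles of the limiter.
n_A = mass_A / M_A = 29.77 / 22.42 = 1.327832 mol
n_B = mass_B / M_B = 31.98 / 85.74 = 0.372988 mol
Limiting reagent: B (smaller), n_limiting = 0.372988 mol
mass_C = n_limiting * M_C = 0.372988 * 108.16
mass_C = 40.34238208 g, rounded to 4 dp:

40.3424 g


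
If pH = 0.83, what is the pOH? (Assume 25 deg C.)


At 25 deg C, pH + pOH = 14.
pOH = 14 - pH = 14 - 0.83
pOH = 13.17:

13.17


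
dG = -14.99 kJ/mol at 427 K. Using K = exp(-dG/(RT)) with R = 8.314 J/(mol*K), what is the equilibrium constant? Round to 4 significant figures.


dG is in kJ/mol; multiply by 1000 to match R in J/(mol*K).
RT = 8.314 * 427 = 3550.078 J/mol
exponent = -dG*1000 / (RT) = -(-14.99*1000) / 3550.078 = 4.22244244
K = exp(4.22244244)
K = 68.199855, rounded to 4 significant figures:

68.20


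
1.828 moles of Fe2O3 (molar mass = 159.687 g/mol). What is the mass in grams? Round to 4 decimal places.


mass = n * M
mass = 1.828 * 159.687
mass = 291.907836 g, rounded to 4 dp:

291.9078 g


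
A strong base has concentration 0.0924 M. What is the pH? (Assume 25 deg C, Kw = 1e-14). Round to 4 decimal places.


A strong base dissociates completely, so [OH-] equals the given concentration.
pOH = -log10([OH-]) = -log10(0.0924) = 1.034328
pH = 14 - pOH = 14 - 1.034328
pH = 12.965672, rounded to 4 dp:

12.9657


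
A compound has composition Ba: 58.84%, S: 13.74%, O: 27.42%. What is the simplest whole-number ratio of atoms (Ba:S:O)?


Assume 100 g of compound, divide each mass% by atomic mass to get moles, then normalize by the smallest to get a raw atom ratio.
Moles per 100 g: Ba: 58.84/137.327 = 0.4285, S: 13.74/32.065 = 0.4285, O: 27.42/15.999 = 1.7139
Raw ratio (divide by min = 0.4285): Ba: 1.0, S: 1.0, O: 4.0
Multiply by 1 to clear fractions: Ba: 1.0 ~= 1, S: 1.0 ~= 1, O: 4.0 ~= 4
Reduce by GCD to get the simplest whole-number ratio:

1:1:4


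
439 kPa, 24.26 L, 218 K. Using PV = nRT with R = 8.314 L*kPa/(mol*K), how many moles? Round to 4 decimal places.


PV = nRT, solve for n = PV / (RT).
PV = 439 * 24.26 = 10650.14
RT = 8.314 * 218 = 1812.452
n = 10650.14 / 1812.452
n = 5.87609493 mol, rounded to 4 dp:

5.8761 mol


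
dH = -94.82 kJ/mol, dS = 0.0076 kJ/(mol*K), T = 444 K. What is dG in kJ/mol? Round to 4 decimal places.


Gibbs: dG = dH - T*dS (consistent units, dS already in kJ/(mol*K)).
T*dS = 444 * 0.0076 = 3.3744
dG = -94.82 - (3.3744)
dG = -98.1944 kJ/mol, rounded to 4 dp:

-98.1944 kJ/mol


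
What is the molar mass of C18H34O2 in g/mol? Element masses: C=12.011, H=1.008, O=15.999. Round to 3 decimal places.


M = sum(count * atomic_mass) over atoms.
M = 18*12.011 + 34*1.008 + 2*15.999
M = 216.198 + 34.272 + 31.998
M = 282.468 g/mol, rounded to 3 dp:

282.468 g/mol


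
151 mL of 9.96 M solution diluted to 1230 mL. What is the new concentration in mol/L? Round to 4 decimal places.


Dilution: M1*V1 = M2*V2, solve for M2.
M2 = M1*V1 / V2
M2 = 9.96 * 151 / 1230
M2 = 1503.96 / 1230
M2 = 1.22273171 mol/L, rounded to 4 dp:

1.2227 mol/L


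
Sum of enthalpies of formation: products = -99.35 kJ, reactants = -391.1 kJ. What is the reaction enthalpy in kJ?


dH_rxn = sum(dH_f products) - sum(dH_f reactants)
dH_rxn = -99.35 - (-391.1)
dH_rxn = 291.75 kJ:

291.75 kJ


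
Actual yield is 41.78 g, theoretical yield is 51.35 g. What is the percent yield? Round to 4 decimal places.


% yield = 100 * actual / theoretical
% yield = 100 * 41.78 / 51.35
% yield = 81.36319377 %, rounded to 4 dp:

81.3632 %


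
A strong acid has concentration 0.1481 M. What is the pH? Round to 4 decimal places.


A strong acid dissociates completely, so [H+] equals the given concentration.
pH = -log10([H+]) = -log10(0.1481)
pH = 0.82944494, rounded to 4 dp:

0.8294


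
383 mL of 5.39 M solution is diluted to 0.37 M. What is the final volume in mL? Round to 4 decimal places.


Dilution: M1*V1 = M2*V2, solve for V2.
V2 = M1*V1 / M2
V2 = 5.39 * 383 / 0.37
V2 = 2064.37 / 0.37
V2 = 5579.37837838 mL, rounded to 4 dp:

5579.3784 mL


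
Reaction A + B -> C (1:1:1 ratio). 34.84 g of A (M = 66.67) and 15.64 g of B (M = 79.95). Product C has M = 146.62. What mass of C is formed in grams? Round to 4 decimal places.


Find moles of each reactant; the smaller value is the limiting reagent in a 1:1:1 reaction, so moles_C equals moles of the limiter.
n_A = mass_A / M_A = 34.84 / 66.67 = 0.522574 mol
n_B = mass_B / M_B = 15.64 / 79.95 = 0.195622 mol
Limiting reagent: B (smaller), n_limiting = 0.195622 mol
mass_C = n_limiting * M_C = 0.195622 * 146.62
mass_C = 28.68209764 g, rounded to 4 dp:

28.6821 g


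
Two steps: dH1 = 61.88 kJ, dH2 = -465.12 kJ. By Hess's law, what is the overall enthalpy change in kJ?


Hess's law: enthalpy is a state function, so add the step enthalpies.
dH_total = dH1 + dH2 = 61.88 + (-465.12)
dH_total = -403.24 kJ:

-403.24 kJ


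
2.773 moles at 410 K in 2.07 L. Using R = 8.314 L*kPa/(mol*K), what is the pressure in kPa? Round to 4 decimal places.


PV = nRT, solve for P = nRT / V.
nRT = 2.773 * 8.314 * 410 = 9452.436
P = 9452.436 / 2.07
P = 4566.3942029 kPa, rounded to 4 dp:

4566.3942 kPa


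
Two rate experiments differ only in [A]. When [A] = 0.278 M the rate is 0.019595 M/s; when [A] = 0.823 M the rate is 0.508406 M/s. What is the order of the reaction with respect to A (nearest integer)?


Rate is proportional to [A]^n, so rate2/rate1 = ([A]2/[A]1)^n. Take logs to solve for n.
rate2/rate1 = 0.508406 / 0.019595 = 25.9457
[A]2/[A]1 = 0.823 / 0.278 = 2.9604
n = ln(25.9457) / ln(2.9604) = 3.0
Nearest integer order:

3


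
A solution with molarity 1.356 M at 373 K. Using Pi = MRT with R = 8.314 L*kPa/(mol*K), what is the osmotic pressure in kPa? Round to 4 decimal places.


Osmotic pressure (van't Hoff): Pi = M*R*T.
RT = 8.314 * 373 = 3101.122
Pi = 1.356 * 3101.122
Pi = 4205.121432 kPa, rounded to 4 dp:

4205.1214 kPa


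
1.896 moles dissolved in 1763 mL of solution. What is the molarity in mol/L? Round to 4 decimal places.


Convert volume to liters: V_L = V_mL / 1000.
V_L = 1763 / 1000 = 1.763 L
M = n / V_L = 1.896 / 1.763
M = 1.07543959 mol/L, rounded to 4 dp:

1.0754 mol/L


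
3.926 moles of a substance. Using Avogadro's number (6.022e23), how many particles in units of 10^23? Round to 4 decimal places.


N = n * NA, then divide by 1e23 for the requested units.
N / 1e23 = n * 6.022
N / 1e23 = 3.926 * 6.022
N / 1e23 = 23.642372, rounded to 4 dp:

23.6424


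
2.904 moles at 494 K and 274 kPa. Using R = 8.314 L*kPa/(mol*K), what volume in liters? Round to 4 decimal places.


PV = nRT, solve for V = nRT / P.
nRT = 2.904 * 8.314 * 494 = 11927.0649
V = 11927.0649 / 274
V = 43.52943394 L, rounded to 4 dp:

43.5294 L


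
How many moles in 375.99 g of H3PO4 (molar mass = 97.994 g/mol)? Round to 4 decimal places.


n = mass / M
n = 375.99 / 97.994
n = 3.83686756 mol, rounded to 4 dp:

3.8369 mol


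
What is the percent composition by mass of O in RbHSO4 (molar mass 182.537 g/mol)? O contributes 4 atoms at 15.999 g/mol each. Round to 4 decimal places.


pct = 100 * (n_elem * M_elem) / M_total
mass_contribution = 4 * 15.999 = 63.996 g/mol
pct = 100 * 63.996 / 182.537
pct = 35.05919348 %, rounded to 4 dp:

35.0592 %


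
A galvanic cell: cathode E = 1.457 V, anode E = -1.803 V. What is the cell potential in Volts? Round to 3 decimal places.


Standard cell potential: E_cell = E_cathode - E_anode.
E_cell = 1.457 - (-1.803)
E_cell = 3.26 V, rounded to 3 dp:

3.260 V


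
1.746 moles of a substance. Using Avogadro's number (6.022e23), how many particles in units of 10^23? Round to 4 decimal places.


N = n * NA, then divide by 1e23 for the requested units.
N / 1e23 = n * 6.022
N / 1e23 = 1.746 * 6.022
N / 1e23 = 10.514412, rounded to 4 dp:

10.5144


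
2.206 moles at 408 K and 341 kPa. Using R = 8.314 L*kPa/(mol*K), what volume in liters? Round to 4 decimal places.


PV = nRT, solve for V = nRT / P.
nRT = 2.206 * 8.314 * 408 = 7482.9991
V = 7482.9991 / 341
V = 21.94427889 L, rounded to 4 dp:

21.9443 L


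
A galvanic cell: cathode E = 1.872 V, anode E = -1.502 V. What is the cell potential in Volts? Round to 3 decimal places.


Standard cell potential: E_cell = E_cathode - E_anode.
E_cell = 1.872 - (-1.502)
E_cell = 3.374 V, rounded to 3 dp:

3.374 V


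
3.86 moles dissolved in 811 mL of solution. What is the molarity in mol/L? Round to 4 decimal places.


Convert volume to liters: V_L = V_mL / 1000.
V_L = 811 / 1000 = 0.811 L
M = n / V_L = 3.86 / 0.811
M = 4.7595561 mol/L, rounded to 4 dp:

4.7596 mol/L


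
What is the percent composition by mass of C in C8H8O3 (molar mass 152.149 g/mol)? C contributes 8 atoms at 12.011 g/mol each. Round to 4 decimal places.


pct = 100 * (n_elem * M_elem) / M_total
mass_contribution = 8 * 12.011 = 96.088 g/mol
pct = 100 * 96.088 / 152.149
pct = 63.15388205 %, rounded to 4 dp:

63.1539 %


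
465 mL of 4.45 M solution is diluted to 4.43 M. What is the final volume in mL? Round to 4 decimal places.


Dilution: M1*V1 = M2*V2, solve for V2.
V2 = M1*V1 / M2
V2 = 4.45 * 465 / 4.43
V2 = 2069.25 / 4.43
V2 = 467.0993228 mL, rounded to 4 dp:

467.0993 mL


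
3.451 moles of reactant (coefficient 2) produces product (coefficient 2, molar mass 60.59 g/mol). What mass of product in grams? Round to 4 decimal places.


Use the coefficient ratio to convert reactant moles to product moles, then multiply by the product's molar mass.
moles_P = moles_R * (coeff_P / coeff_R) = 3.451 * (2/2) = 3.451
mass_P = moles_P * M_P = 3.451 * 60.59
mass_P = 209.09609 g, rounded to 4 dp:

209.0961 g


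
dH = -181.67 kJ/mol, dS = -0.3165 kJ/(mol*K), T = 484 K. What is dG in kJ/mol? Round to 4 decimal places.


Gibbs: dG = dH - T*dS (consistent units, dS already in kJ/(mol*K)).
T*dS = 484 * -0.3165 = -153.186
dG = -181.67 - (-153.186)
dG = -28.484 kJ/mol, rounded to 4 dp:

-28.4840 kJ/mol


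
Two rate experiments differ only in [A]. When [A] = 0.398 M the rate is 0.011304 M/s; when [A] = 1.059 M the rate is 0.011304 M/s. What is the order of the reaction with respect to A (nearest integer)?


Rate is proportional to [A]^n, so rate2/rate1 = ([A]2/[A]1)^n. Take logs to solve for n.
rate2/rate1 = 0.011304 / 0.011304 = 1.0
[A]2/[A]1 = 1.059 / 0.398 = 2.6608
n = ln(1.0) / ln(2.6608) = 0.0
Nearest integer order:

0


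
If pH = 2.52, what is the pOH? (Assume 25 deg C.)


At 25 deg C, pH + pOH = 14.
pOH = 14 - pH = 14 - 2.52
pOH = 11.48:

11.48


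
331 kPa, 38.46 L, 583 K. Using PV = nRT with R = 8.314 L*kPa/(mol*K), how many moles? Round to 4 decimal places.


PV = nRT, solve for n = PV / (RT).
PV = 331 * 38.46 = 12730.26
RT = 8.314 * 583 = 4847.062
n = 12730.26 / 4847.062
n = 2.62638687 mol, rounded to 4 dp:

2.6264 mol


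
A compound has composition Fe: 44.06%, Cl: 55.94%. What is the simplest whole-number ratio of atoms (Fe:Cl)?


Assume 100 g of compound, divide each mass% by atomic mass to get moles, then normalize by the smallest to get a raw atom ratio.
Moles per 100 g: Fe: 44.06/55.845 = 0.789, Cl: 55.94/35.453 = 1.5779
Raw ratio (divide by min = 0.789): Fe: 1.0, Cl: 2.0
Multiply by 1 to clear fractions: Fe: 1.0 ~= 1, Cl: 2.0 ~= 2
Reduce by GCD to get the simplest whole-number ratio:

1:2


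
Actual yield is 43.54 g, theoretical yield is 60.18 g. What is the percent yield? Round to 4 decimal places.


% yield = 100 * actual / theoretical
% yield = 100 * 43.54 / 60.18
% yield = 72.34961781 %, rounded to 4 dp:

72.3496 %


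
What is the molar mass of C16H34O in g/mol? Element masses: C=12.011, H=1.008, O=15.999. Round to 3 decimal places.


M = sum(count * atomic_mass) over atoms.
M = 16*12.011 + 34*1.008 + 1*15.999
M = 192.176 + 34.272 + 15.999
M = 242.447 g/mol, rounded to 3 dp:

242.447 g/mol
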